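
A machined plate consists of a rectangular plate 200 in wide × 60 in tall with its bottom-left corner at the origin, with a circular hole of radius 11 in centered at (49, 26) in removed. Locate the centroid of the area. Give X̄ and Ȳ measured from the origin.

X̄ = 101.67 in, Ȳ = 30.13 in

Part | A | x̄ᵢ | ȳᵢ | A·x̄ᵢ | A·ȳᵢ
plate | 12000.00 | 100.00 | 30.00 | 1200000.00 | 360000.00
hole | -380.13 | 49.00 | 26.00 | -18626.50 | -9883.45
Σ | 11619.87 |  |  | 1181373.50 | 350116.55
X̄ = 1181373.50 / 11619.87 = 101.67 in
Ȳ = 350116.55 / 11619.87 = 30.13 in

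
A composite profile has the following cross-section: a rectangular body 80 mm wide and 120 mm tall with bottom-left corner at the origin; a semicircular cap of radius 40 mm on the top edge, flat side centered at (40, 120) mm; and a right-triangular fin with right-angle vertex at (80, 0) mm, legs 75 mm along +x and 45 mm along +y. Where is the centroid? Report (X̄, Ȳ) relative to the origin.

Part | A | x̄ᵢ | ȳᵢ | A·x̄ᵢ | A·ȳᵢ
rectangular body | 9600.00 | 40.00 | 60.00 | 384000.00 | 576000.00
semicircular top | 2513.27 | 40.00 | 136.98 | 100530.96 | 344259.56
triangular fin | 1687.50 | 105.00 | 15.00 | 177187.50 | 25312.50
Σ | 13800.77 |  |  | 661718.46 | 945572.06
X̄ = 661718.46 / 13800.77 = 47.95 mm
Ȳ = 945572.06 / 13800.77 = 68.52 mm

X̄ = 47.95 mm, Ȳ = 68.52 mm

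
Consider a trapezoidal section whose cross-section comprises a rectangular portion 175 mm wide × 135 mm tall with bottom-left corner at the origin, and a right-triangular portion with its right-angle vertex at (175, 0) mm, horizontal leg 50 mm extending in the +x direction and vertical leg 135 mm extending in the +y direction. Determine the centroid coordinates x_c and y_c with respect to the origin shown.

x_c = 100.52 mm, y_c = 64.69 mm

Part | A | x̄ᵢ | ȳᵢ | A·x̄ᵢ | A·ȳᵢ
rectangular portion | 23625.00 | 87.50 | 67.50 | 2067187.50 | 1594687.50
triangular portion | 3375.00 | 191.67 | 45.00 | 646875.00 | 151875.00
Σ | 27000.00 |  |  | 2714062.50 | 1746562.50
x_c = 2714062.50 / 27000.00 = 100.52 mm
y_c = 1746562.50 / 27000.00 = 64.69 mm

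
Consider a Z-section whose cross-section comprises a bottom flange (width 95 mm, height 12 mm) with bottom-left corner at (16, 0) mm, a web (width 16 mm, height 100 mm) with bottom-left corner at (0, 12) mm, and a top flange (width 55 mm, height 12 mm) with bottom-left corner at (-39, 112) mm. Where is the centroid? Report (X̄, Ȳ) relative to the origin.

X̄ = 22.82 mm, Ȳ = 54.09 mm

bottom flange: A = 95 × 12 = 1140.00, centroid at (63.50, 6.00).
web: A = 16 × 100 = 1600.00, centroid at (8.00, 62.00).
top flange: A = 55 × 12 = 660.00, centroid at (-11.50, 118.00).
ΣA = 3400.00 mm², ΣAX̄ = 77600.00 mm³, ΣAȲ = 183920.00 mm³.
X̄ = 77600.00/3400.00 = 22.82 mm; Ȳ = 183920.00/3400.00 = 54.09 mm.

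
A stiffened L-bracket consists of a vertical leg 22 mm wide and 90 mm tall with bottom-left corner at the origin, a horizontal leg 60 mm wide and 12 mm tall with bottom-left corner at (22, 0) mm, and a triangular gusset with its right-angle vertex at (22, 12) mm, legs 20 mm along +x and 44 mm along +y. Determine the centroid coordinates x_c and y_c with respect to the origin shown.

vertical leg: A = 22 × 90 = 1980.00, centroid at (11.00, 45.00).
horizontal leg: A = 60 × 12 = 720.00, centroid at (52.00, 6.00).
gusset: A = ½·20·44 = 440.00, centroid at (28.67, 26.67).
ΣA = 3140.00 mm², ΣAx_c = 71833.33 mm³, ΣAy_c = 105153.33 mm³.
x_c = 71833.33/3140.00 = 22.88 mm; y_c = 105153.33/3140.00 = 33.49 mm.

x_c = 22.88 mm, y_c = 33.49 mm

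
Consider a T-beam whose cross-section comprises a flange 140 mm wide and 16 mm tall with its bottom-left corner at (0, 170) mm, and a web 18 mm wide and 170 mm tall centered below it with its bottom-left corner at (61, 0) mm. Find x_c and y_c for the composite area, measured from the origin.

Part | A | x̄ᵢ | ȳᵢ | A·x̄ᵢ | A·ȳᵢ
web | 3060.00 | 70.00 | 85.00 | 214200.00 | 260100.00
flange | 2240.00 | 70.00 | 178.00 | 156800.00 | 398720.00
Σ | 5300.00 |  |  | 371000.00 | 658820.00
x_c = 371000.00 / 5300.00 = 70.00 mm
y_c = 658820.00 / 5300.00 = 124.31 mm

x_c = 70.00 mm, y_c = 124.31 mm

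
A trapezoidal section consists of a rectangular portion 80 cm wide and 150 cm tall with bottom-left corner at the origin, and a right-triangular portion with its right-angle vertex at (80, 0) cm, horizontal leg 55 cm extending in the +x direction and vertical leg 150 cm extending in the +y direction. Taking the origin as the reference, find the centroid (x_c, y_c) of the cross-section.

rectangular portion: A = 80 × 150 = 12000.00, centroid at (40.00, 75.00).
triangular portion: A = ½·55·150 = 4125.00, centroid at (98.33, 50.00).
ΣA = 16125.00 cm²
ΣAx_c = (12000.00)(40.00) + (4125.00)(98.33) = 885625.00 cm³
ΣAy_c = (12000.00)(75.00) + (4125.00)(50.00) = 1106250.00 cm³
x_c = 885625.00 / 16125.00 = 54.92 cm
y_c = 1106250.00 / 16125.00 = 68.60 cm

x_c = 54.92 cm, y_c = 68.60 cm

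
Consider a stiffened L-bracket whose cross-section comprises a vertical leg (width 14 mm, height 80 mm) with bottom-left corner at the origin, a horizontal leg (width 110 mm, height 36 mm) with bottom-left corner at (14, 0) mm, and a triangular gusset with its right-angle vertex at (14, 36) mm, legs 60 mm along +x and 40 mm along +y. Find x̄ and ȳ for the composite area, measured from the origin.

x̄ = 51.25 mm, ȳ = 27.91 mm

vertical leg: A = 14 × 80 = 1120.00, centroid at (7.00, 40.00).
horizontal leg: A = 110 × 36 = 3960.00, centroid at (69.00, 18.00).
gusset: A = ½·60·40 = 1200.00, centroid at (34.00, 49.33).
ΣA = 6280.00 mm², ΣAx̄ = 321880.00 mm³, ΣAȳ = 175280.00 mm³.
x̄ = 321880.00/6280.00 = 51.25 mm; ȳ = 175280.00/6280.00 = 27.91 mm.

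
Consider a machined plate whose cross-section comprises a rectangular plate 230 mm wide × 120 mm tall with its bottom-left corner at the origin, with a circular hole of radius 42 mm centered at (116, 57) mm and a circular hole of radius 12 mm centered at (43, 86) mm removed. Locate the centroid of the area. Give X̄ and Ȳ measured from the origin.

plate: A = 230 × 120 = 27600.00, centroid at (115.00, 60.00).
hole 1: A = −π·42² = -5541.77, centroid at (116.00, 57.00).
hole 2: A = −π·12² = -452.39, centroid at (43.00, 86.00).
ΣA = 21605.84 mm²
ΣAX̄ = (27600.00)(115.00) + (-5541.77)(116.00) + (-452.39)(43.00) = 2511702.00 mm³
ΣAȲ = (27600.00)(60.00) + (-5541.77)(57.00) + (-452.39)(86.00) = 1301213.66 mm³
X̄ = 2511702.00 / 21605.84 = 116.25 mm
Ȳ = 1301213.66 / 21605.84 = 60.23 mm

X̄ = 116.25 mm, Ȳ = 60.23 mm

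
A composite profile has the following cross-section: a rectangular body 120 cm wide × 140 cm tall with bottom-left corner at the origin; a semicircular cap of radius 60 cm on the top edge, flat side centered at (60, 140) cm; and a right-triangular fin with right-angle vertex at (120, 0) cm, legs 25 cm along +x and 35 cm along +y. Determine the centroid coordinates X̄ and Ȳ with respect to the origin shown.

X̄ = 61.31 cm, Ȳ = 92.47 cm

rectangular body: A = 120 × 140 = 16800.00, centroid at (60.00, 70.00).
semicircular top: A = ½π·60² = 5654.87, centroid at (60.00, 165.46).
triangular fin: A = ½·25·35 = 437.50, centroid at (128.33, 11.67).
ΣA = 22892.37 cm², ΣAX̄ = 1403437.84 cm³, ΣAȲ = 2116785.52 cm³.
X̄ = 1403437.84/22892.37 = 61.31 cm; Ȳ = 2116785.52/22892.37 = 92.47 cm.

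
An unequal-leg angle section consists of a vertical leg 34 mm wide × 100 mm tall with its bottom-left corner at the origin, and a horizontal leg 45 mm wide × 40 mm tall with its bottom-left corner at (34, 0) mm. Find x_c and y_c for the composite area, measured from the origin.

Part | A | x̄ᵢ | ȳᵢ | A·x̄ᵢ | A·ȳᵢ
vertical leg | 3400.00 | 17.00 | 50.00 | 57800.00 | 170000.00
horizontal leg | 1800.00 | 56.50 | 20.00 | 101700.00 | 36000.00
Σ | 5200.00 |  |  | 159500.00 | 206000.00
x_c = 159500.00 / 5200.00 = 30.67 mm
y_c = 206000.00 / 5200.00 = 39.62 mm

x_c = 30.67 mm, y_c = 39.62 mm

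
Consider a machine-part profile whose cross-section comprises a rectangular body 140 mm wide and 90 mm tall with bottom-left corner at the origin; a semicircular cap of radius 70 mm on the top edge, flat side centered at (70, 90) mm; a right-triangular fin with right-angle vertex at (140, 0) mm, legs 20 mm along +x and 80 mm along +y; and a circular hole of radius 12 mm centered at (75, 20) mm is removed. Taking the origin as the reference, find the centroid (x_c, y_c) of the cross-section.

rectangular body: A = 140 × 90 = 12600.00, centroid at (70.00, 45.00).
semicircular top: A = ½π·70² = 7696.90, centroid at (70.00, 119.71).
triangular fin: A = ½·20·80 = 800.00, centroid at (146.67, 26.67).
hole: A = −π·12² = -452.39, centroid at (75.00, 20.00).
ΣA = 20644.51 mm²
ΣAx_c = (12600.00)(70.00) + (7696.90)(70.00) + (800.00)(146.67) + (-452.39)(75.00) = 1504187.27 mm³
ΣAy_c = (12600.00)(45.00) + (7696.90)(119.71) + (800.00)(26.67) + (-452.39)(20.00) = 1500673.39 mm³
x_c = 1504187.27 / 20644.51 = 72.86 mm
y_c = 1500673.39 / 20644.51 = 72.69 mm

x_c = 72.86 mm, y_c = 72.69 mm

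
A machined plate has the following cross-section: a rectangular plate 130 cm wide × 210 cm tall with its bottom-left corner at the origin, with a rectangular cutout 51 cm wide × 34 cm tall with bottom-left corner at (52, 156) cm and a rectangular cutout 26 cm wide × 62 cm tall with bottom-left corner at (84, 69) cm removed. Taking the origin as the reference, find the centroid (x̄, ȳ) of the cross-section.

Part | A | x̄ᵢ | ȳᵢ | A·x̄ᵢ | A·ȳᵢ
plate | 27300.00 | 65.00 | 105.00 | 1774500.00 | 2866500.00
hole 1 | -1734.00 | 77.50 | 173.00 | -134385.00 | -299982.00
hole 2 | -1612.00 | 97.00 | 100.00 | -156364.00 | -161200.00
Σ | 23954.00 |  |  | 1483751.00 | 2405318.00
x̄ = 1483751.00 / 23954.00 = 61.94 cm
ȳ = 2405318.00 / 23954.00 = 100.41 cm

x̄ = 61.94 cm, ȳ = 100.41 cm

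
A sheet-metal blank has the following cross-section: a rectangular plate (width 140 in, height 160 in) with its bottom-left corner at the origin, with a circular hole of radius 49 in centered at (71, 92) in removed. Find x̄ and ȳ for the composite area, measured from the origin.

plate: A = 140 × 160 = 22400.00, centroid at (70.00, 80.00).
hole: A = −π·49² = -7542.96, centroid at (71.00, 92.00).
ΣA = 14857.04 in²
ΣAx̄ = (22400.00)(70.00) + (-7542.96)(71.00) = 1032449.56 in³
ΣAȳ = (22400.00)(80.00) + (-7542.96)(92.00) = 1098047.32 in³
x̄ = 1032449.56 / 14857.04 = 69.49 in
ȳ = 1098047.32 / 14857.04 = 73.91 in

x̄ = 69.49 in, ȳ = 73.91 in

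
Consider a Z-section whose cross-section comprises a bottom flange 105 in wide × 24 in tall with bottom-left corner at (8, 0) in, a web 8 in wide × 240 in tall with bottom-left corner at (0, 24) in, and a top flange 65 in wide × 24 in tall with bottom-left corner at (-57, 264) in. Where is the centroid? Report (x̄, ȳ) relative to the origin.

x̄ = 20.32 in, ȳ = 122.88 in

bottom flange: A = 105 × 24 = 2520.00, centroid at (60.50, 12.00).
web: A = 8 × 240 = 1920.00, centroid at (4.00, 144.00).
top flange: A = 65 × 24 = 1560.00, centroid at (-24.50, 276.00).
ΣA = 6000.00 in²
ΣAx̄ = (2520.00)(60.50) + (1920.00)(4.00) + (1560.00)(-24.50) = 121920.00 in³
ΣAȳ = (2520.00)(12.00) + (1920.00)(144.00) + (1560.00)(276.00) = 737280.00 in³
x̄ = 121920.00 / 6000.00 = 20.32 in
ȳ = 737280.00 / 6000.00 = 122.88 in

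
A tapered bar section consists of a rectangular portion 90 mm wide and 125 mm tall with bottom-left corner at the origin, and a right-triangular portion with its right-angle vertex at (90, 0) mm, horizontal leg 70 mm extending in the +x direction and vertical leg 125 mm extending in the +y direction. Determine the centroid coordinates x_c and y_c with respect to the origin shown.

Part | A | x̄ᵢ | ȳᵢ | A·x̄ᵢ | A·ȳᵢ
rectangular portion | 11250.00 | 45.00 | 62.50 | 506250.00 | 703125.00
triangular portion | 4375.00 | 113.33 | 41.67 | 495833.33 | 182291.67
Σ | 15625.00 |  |  | 1002083.33 | 885416.67
x_c = 1002083.33 / 15625.00 = 64.13 mm
y_c = 885416.67 / 15625.00 = 56.67 mm

x_c = 64.13 mm, y_c = 56.67 mm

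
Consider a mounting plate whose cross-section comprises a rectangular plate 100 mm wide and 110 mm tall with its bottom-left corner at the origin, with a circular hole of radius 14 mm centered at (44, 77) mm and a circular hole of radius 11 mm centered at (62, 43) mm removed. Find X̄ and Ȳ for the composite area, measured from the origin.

X̄ = 49.91 mm, Ȳ = 54.10 mm

plate: A = 100 × 110 = 11000.00, centroid at (50.00, 55.00).
hole 1: A = −π·14² = -615.75, centroid at (44.00, 77.00).
hole 2: A = −π·11² = -380.13, centroid at (62.00, 43.00).
ΣA = 10004.12 mm², ΣAX̄ = 499338.68 mm³, ΣAȲ = 541241.38 mm³.
X̄ = 499338.68/10004.12 = 49.91 mm; Ȳ = 541241.38/10004.12 = 54.10 mm.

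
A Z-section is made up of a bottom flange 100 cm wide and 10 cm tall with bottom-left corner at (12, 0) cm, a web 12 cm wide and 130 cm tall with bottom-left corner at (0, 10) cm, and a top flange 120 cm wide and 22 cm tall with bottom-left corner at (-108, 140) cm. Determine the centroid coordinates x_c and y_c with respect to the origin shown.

x_c = -10.65 cm, y_c = 100.12 cm

bottom flange: A = 100 × 10 = 1000.00, centroid at (62.00, 5.00).
web: A = 12 × 130 = 1560.00, centroid at (6.00, 75.00).
top flange: A = 120 × 22 = 2640.00, centroid at (-48.00, 151.00).
ΣA = 5200.00 cm², ΣAx_c = -55360.00 cm³, ΣAy_c = 520640.00 cm³.
x_c = -55360.00/5200.00 = -10.65 cm; y_c = 520640.00/5200.00 = 100.12 cm.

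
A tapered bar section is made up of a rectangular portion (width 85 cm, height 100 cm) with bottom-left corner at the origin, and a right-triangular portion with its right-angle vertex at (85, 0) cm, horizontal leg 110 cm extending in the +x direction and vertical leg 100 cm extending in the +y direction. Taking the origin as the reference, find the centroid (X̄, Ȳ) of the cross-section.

X̄ = 73.60 cm, Ȳ = 43.45 cm

rectangular portion: A = 85 × 100 = 8500.00, centroid at (42.50, 50.00).
triangular portion: A = ½·110·100 = 5500.00, centroid at (121.67, 33.33).
ΣA = 14000.00 cm², ΣAX̄ = 1030416.67 cm³, ΣAȲ = 608333.33 cm³.
X̄ = 1030416.67/14000.00 = 73.60 cm; Ȳ = 608333.33/14000.00 = 43.45 cm.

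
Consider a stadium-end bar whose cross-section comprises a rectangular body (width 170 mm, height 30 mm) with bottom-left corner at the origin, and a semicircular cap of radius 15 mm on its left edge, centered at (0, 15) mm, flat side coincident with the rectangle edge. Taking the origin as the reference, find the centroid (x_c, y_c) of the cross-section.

rectangular body: A = 170 × 30 = 5100.00, centroid at (85.00, 15.00).
semicircular end: A = ½π·15² = 353.43, centroid at (-6.37, 15.00).
ΣA = 5453.43 mm², ΣAx_c = 431250.00 mm³, ΣAy_c = 81801.44 mm³.
x_c = 431250.00/5453.43 = 79.08 mm; y_c = 81801.44/5453.43 = 15.00 mm.

x_c = 79.08 mm, y_c = 15.00 mm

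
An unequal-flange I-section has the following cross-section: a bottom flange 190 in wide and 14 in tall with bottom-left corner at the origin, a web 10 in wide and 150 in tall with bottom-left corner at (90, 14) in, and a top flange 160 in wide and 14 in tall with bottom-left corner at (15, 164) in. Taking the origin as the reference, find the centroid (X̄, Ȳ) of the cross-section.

bottom flange: A = 190 × 14 = 2660.00, centroid at (95.00, 7.00).
web: A = 10 × 150 = 1500.00, centroid at (95.00, 89.00).
top flange: A = 160 × 14 = 2240.00, centroid at (95.00, 171.00).
ΣA = 6400.00 in², ΣAX̄ = 608000.00 in³, ΣAȲ = 535160.00 in³.
X̄ = 608000.00/6400.00 = 95.00 in; Ȳ = 535160.00/6400.00 = 83.62 in.

X̄ = 95.00 in, Ȳ = 83.62 in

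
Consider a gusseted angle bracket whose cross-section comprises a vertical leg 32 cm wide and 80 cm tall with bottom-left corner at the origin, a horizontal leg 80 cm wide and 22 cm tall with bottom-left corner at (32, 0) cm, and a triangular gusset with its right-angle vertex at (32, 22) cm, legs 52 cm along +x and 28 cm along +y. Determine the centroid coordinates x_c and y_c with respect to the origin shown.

x_c = 40.33 cm, y_c = 28.64 cm

vertical leg: A = 32 × 80 = 2560.00, centroid at (16.00, 40.00).
horizontal leg: A = 80 × 22 = 1760.00, centroid at (72.00, 11.00).
gusset: A = ½·52·28 = 728.00, centroid at (49.33, 31.33).
ΣA = 5048.00 cm², ΣAx_c = 203594.67 cm³, ΣAy_c = 144570.67 cm³.
x_c = 203594.67/5048.00 = 40.33 cm; y_c = 144570.67/5048.00 = 28.64 cm.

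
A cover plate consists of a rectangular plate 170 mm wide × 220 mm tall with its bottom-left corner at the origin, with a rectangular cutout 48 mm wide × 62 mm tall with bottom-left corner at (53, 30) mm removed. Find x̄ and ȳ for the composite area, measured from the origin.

x̄ = 85.69 mm, ȳ = 114.24 mm

plate: A = 170 × 220 = 37400.00, centroid at (85.00, 110.00).
hole: A = −(48 × 62) = -2976.00, centroid at (77.00, 61.00).
ΣA = 34424.00 mm²
ΣAx̄ = (37400.00)(85.00) + (-2976.00)(77.00) = 2949848.00 mm³
ΣAȳ = (37400.00)(110.00) + (-2976.00)(61.00) = 3932464.00 mm³
x̄ = 2949848.00 / 34424.00 = 85.69 mm
ȳ = 3932464.00 / 34424.00 = 114.24 mm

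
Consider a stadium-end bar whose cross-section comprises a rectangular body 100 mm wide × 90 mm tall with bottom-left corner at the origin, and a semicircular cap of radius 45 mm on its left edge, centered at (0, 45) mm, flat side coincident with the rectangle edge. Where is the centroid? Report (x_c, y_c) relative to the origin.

rectangular body: A = 100 × 90 = 9000.00, centroid at (50.00, 45.00).
semicircular end: A = ½π·45² = 3180.86, centroid at (-19.10, 45.00).
ΣA = 12180.86 mm², ΣAx_c = 389250.00 mm³, ΣAy_c = 548138.82 mm³.
x_c = 389250.00/12180.86 = 31.96 mm; y_c = 548138.82/12180.86 = 45.00 mm.

x_c = 31.96 mm, y_c = 45.00 mm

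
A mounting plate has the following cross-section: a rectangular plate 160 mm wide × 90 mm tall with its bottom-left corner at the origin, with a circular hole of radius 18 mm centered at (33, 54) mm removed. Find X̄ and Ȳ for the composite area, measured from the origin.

X̄ = 83.57 mm, Ȳ = 44.32 mm

plate: A = 160 × 90 = 14400.00, centroid at (80.00, 45.00).
hole: A = −π·18² = -1017.88, centroid at (33.00, 54.00).
ΣA = 13382.12 mm²
ΣAX̄ = (14400.00)(80.00) + (-1017.88)(33.00) = 1118410.09 mm³
ΣAȲ = (14400.00)(45.00) + (-1017.88)(54.00) = 593034.69 mm³
X̄ = 1118410.09 / 13382.12 = 83.57 mm
Ȳ = 593034.69 / 13382.12 = 44.32 mm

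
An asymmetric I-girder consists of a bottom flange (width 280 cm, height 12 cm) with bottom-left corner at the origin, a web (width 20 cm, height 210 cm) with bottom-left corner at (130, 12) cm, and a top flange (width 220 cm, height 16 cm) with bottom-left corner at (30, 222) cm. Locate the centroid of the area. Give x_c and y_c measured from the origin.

bottom flange: A = 280 × 12 = 3360.00, centroid at (140.00, 6.00).
web: A = 20 × 210 = 4200.00, centroid at (140.00, 117.00).
top flange: A = 220 × 16 = 3520.00, centroid at (140.00, 230.00).
ΣA = 11080.00 cm²
ΣAx_c = (3360.00)(140.00) + (4200.00)(140.00) + (3520.00)(140.00) = 1551200.00 cm³
ΣAy_c = (3360.00)(6.00) + (4200.00)(117.00) + (3520.00)(230.00) = 1321160.00 cm³
x_c = 1551200.00 / 11080.00 = 140.00 cm
y_c = 1321160.00 / 11080.00 = 119.24 cm

x_c = 140.00 cm, y_c = 119.24 cm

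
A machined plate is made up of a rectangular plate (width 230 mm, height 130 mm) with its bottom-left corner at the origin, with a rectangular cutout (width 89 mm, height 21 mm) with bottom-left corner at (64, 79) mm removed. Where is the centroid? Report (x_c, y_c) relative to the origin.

plate: A = 230 × 130 = 29900.00, centroid at (115.00, 65.00).
hole: A = −(89 × 21) = -1869.00, centroid at (108.50, 89.50).
ΣA = 28031.00 mm²
ΣAx_c = (29900.00)(115.00) + (-1869.00)(108.50) = 3235713.50 mm³
ΣAy_c = (29900.00)(65.00) + (-1869.00)(89.50) = 1776224.50 mm³
x_c = 3235713.50 / 28031.00 = 115.43 mm
y_c = 1776224.50 / 28031.00 = 63.37 mm

x_c = 115.43 mm, y_c = 63.37 mm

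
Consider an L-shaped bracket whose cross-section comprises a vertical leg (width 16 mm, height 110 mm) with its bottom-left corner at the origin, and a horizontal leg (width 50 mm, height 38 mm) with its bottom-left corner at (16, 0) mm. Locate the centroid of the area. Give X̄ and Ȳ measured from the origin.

vertical leg: A = 16 × 110 = 1760.00, centroid at (8.00, 55.00).
horizontal leg: A = 50 × 38 = 1900.00, centroid at (41.00, 19.00).
ΣA = 3660.00 mm², ΣAX̄ = 91980.00 mm³, ΣAȲ = 132900.00 mm³.
X̄ = 91980.00/3660.00 = 25.13 mm; Ȳ = 132900.00/3660.00 = 36.31 mm.

X̄ = 25.13 mm, Ȳ = 36.31 mm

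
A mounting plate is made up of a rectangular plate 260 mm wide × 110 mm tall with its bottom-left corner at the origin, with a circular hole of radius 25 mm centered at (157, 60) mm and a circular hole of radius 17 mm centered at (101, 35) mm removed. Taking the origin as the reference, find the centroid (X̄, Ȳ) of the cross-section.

X̄ = 128.96 mm, Ȳ = 55.32 mm

plate: A = 260 × 110 = 28600.00, centroid at (130.00, 55.00).
hole 1: A = −π·25² = -1963.50, centroid at (157.00, 60.00).
hole 2: A = −π·17² = -907.92, centroid at (101.00, 35.00).
ΣA = 25728.58 mm²
ΣAX̄ = (28600.00)(130.00) + (-1963.50)(157.00) + (-907.92)(101.00) = 3318031.27 mm³
ΣAȲ = (28600.00)(55.00) + (-1963.50)(60.00) + (-907.92)(35.00) = 1423413.07 mm³
X̄ = 3318031.27 / 25728.58 = 128.96 mm
Ȳ = 1423413.07 / 25728.58 = 55.32 mm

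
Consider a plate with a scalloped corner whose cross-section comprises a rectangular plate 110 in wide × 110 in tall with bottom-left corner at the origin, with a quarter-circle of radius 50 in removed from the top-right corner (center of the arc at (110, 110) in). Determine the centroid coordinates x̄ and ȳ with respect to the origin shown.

x̄ = 48.46 in, ȳ = 48.46 in

plate: A = 110 × 110 = 12100.00, centroid at (55.00, 55.00).
removed quarter-circle: A = −¼π·50² = -1963.50, centroid at (88.78, 88.78).
ΣA = 10136.50 in², ΣAx̄ = 491182.17 in³, ΣAȳ = 491182.17 in³.
x̄ = 491182.17/10136.50 = 48.46 in; ȳ = 491182.17/10136.50 = 48.46 in.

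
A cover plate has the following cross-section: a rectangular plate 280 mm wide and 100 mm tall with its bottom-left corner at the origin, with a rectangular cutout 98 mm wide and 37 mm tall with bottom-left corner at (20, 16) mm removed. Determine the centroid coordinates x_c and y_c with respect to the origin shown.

plate: A = 280 × 100 = 28000.00, centroid at (140.00, 50.00).
hole: A = −(98 × 37) = -3626.00, centroid at (69.00, 34.50).
ΣA = 24374.00 mm²
ΣAx_c = (28000.00)(140.00) + (-3626.00)(69.00) = 3669806.00 mm³
ΣAy_c = (28000.00)(50.00) + (-3626.00)(34.50) = 1274903.00 mm³
x_c = 3669806.00 / 24374.00 = 150.56 mm
y_c = 1274903.00 / 24374.00 = 52.31 mm

x_c = 150.56 mm, y_c = 52.31 mm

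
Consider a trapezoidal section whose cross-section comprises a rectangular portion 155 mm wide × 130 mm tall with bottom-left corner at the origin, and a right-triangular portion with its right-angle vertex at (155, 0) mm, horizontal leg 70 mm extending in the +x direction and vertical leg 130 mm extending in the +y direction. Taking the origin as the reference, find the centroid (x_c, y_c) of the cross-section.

rectangular portion: A = 155 × 130 = 20150.00, centroid at (77.50, 65.00).
triangular portion: A = ½·70·130 = 4550.00, centroid at (178.33, 43.33).
ΣA = 24700.00 mm², ΣAx_c = 2373041.67 mm³, ΣAy_c = 1506916.67 mm³.
x_c = 2373041.67/24700.00 = 96.07 mm; y_c = 1506916.67/24700.00 = 61.01 mm.

x_c = 96.07 mm, y_c = 61.01 mm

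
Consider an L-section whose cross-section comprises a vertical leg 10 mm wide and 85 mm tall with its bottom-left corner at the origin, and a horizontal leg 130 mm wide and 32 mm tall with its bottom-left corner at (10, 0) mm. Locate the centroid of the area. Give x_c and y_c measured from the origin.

x_c = 63.12 mm, y_c = 20.50 mm

vertical leg: A = 10 × 85 = 850.00, centroid at (5.00, 42.50).
horizontal leg: A = 130 × 32 = 4160.00, centroid at (75.00, 16.00).
ΣA = 5010.00 mm²
ΣAx_c = (850.00)(5.00) + (4160.00)(75.00) = 316250.00 mm³
ΣAy_c = (850.00)(42.50) + (4160.00)(16.00) = 102685.00 mm³
x_c = 316250.00 / 5010.00 = 63.12 mm
y_c = 102685.00 / 5010.00 = 20.50 mm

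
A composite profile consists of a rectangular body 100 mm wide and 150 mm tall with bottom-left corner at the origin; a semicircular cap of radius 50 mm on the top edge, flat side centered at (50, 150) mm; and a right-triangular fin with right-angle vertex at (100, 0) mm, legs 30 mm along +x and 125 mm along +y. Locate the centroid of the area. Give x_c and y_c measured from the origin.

x_c = 55.41 mm, y_c = 90.16 mm

rectangular body: A = 100 × 150 = 15000.00, centroid at (50.00, 75.00).
semicircular top: A = ½π·50² = 3926.99, centroid at (50.00, 171.22).
triangular fin: A = ½·30·125 = 1875.00, centroid at (110.00, 41.67).
ΣA = 20801.99 mm²
ΣAx_c = (15000.00)(50.00) + (3926.99)(50.00) + (1875.00)(110.00) = 1152599.54 mm³
ΣAy_c = (15000.00)(75.00) + (3926.99)(171.22) + (1875.00)(41.67) = 1875506.96 mm³
x_c = 1152599.54 / 20801.99 = 55.41 mm
y_c = 1875506.96 / 20801.99 = 90.16 mm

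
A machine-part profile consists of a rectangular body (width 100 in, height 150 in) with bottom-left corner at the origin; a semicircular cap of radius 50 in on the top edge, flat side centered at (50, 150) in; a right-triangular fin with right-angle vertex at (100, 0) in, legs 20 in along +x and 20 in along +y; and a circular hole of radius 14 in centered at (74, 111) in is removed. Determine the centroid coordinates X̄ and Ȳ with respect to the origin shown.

X̄ = 49.81 in, Ȳ = 93.48 in

rectangular body: A = 100 × 150 = 15000.00, centroid at (50.00, 75.00).
semicircular top: A = ½π·50² = 3926.99, centroid at (50.00, 171.22).
triangular fin: A = ½·20·20 = 200.00, centroid at (106.67, 6.67).
hole: A = −π·14² = -615.75, centroid at (74.00, 111.00).
ΣA = 18511.24 in²
ΣAX̄ = (15000.00)(50.00) + (3926.99)(50.00) + (200.00)(106.67) + (-615.75)(74.00) = 922117.21 in³
ΣAȲ = (15000.00)(75.00) + (3926.99)(171.22) + (200.00)(6.67) + (-615.75)(111.00) = 1730366.80 in³
X̄ = 922117.21 / 18511.24 = 49.81 in
Ȳ = 1730366.80 / 18511.24 = 93.48 in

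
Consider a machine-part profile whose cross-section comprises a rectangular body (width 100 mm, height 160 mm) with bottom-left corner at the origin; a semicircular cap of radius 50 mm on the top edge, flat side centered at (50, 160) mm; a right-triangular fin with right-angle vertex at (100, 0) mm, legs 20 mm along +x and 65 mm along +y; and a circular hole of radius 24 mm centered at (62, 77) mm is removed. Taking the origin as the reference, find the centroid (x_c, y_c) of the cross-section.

x_c = 50.81 mm, y_c = 99.45 mm

rectangular body: A = 100 × 160 = 16000.00, centroid at (50.00, 80.00).
semicircular top: A = ½π·50² = 3926.99, centroid at (50.00, 181.22).
triangular fin: A = ½·20·65 = 650.00, centroid at (106.67, 21.67).
hole: A = −π·24² = -1809.56, centroid at (62.00, 77.00).
ΣA = 18767.43 mm²
ΣAx_c = (16000.00)(50.00) + (3926.99)(50.00) + (650.00)(106.67) + (-1809.56)(62.00) = 953490.32 mm³
ΣAy_c = (16000.00)(80.00) + (3926.99)(181.22) + (650.00)(21.67) + (-1809.56)(77.00) = 1866399.28 mm³
x_c = 953490.32 / 18767.43 = 50.81 mm
y_c = 1866399.28 / 18767.43 = 99.45 mm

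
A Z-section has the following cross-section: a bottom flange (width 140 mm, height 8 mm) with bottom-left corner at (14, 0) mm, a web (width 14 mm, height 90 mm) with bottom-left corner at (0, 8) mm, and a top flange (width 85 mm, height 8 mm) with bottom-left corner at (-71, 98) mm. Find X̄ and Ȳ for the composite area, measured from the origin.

X̄ = 27.29 mm, Ȳ = 45.95 mm

bottom flange: A = 140 × 8 = 1120.00, centroid at (84.00, 4.00).
web: A = 14 × 90 = 1260.00, centroid at (7.00, 53.00).
top flange: A = 85 × 8 = 680.00, centroid at (-28.50, 102.00).
ΣA = 3060.00 mm², ΣAX̄ = 83520.00 mm³, ΣAȲ = 140620.00 mm³.
X̄ = 83520.00/3060.00 = 27.29 mm; Ȳ = 140620.00/3060.00 = 45.95 mm.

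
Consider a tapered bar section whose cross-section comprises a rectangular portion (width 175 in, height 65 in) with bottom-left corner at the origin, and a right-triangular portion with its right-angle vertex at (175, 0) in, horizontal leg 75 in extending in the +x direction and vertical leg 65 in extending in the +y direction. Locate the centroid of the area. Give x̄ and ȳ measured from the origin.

x̄ = 107.35 in, ȳ = 30.59 in

rectangular portion: A = 175 × 65 = 11375.00, centroid at (87.50, 32.50).
triangular portion: A = ½·75·65 = 2437.50, centroid at (200.00, 21.67).
ΣA = 13812.50 in², ΣAx̄ = 1482812.50 in³, ΣAȳ = 422500.00 in³.
x̄ = 1482812.50/13812.50 = 107.35 in; ȳ = 422500.00/13812.50 = 30.59 in.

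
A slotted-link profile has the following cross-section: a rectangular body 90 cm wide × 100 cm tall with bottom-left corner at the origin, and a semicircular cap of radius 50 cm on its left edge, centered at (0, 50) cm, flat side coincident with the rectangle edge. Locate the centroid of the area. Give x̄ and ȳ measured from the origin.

Part | A | x̄ᵢ | ȳᵢ | A·x̄ᵢ | A·ȳᵢ
rectangular body | 9000.00 | 45.00 | 50.00 | 405000.00 | 450000.00
semicircular end | 3926.99 | -21.22 | 50.00 | -83333.33 | 196349.54
Σ | 12926.99 |  |  | 321666.67 | 646349.54
x̄ = 321666.67 / 12926.99 = 24.88 cm
ȳ = 646349.54 / 12926.99 = 50.00 cm

x̄ = 24.88 cm, ȳ = 50.00 cm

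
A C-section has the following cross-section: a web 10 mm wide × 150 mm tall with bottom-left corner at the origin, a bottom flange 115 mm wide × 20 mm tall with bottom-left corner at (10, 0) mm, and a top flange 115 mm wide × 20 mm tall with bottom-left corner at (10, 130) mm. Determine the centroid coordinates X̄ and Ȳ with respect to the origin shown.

X̄ = 52.13 mm, Ȳ = 75.00 mm

web: A = 10 × 150 = 1500.00, centroid at (5.00, 75.00).
bottom flange: A = 115 × 20 = 2300.00, centroid at (67.50, 10.00).
top flange: A = 115 × 20 = 2300.00, centroid at (67.50, 140.00).
ΣA = 6100.00 mm², ΣAX̄ = 318000.00 mm³, ΣAȲ = 457500.00 mm³.
X̄ = 318000.00/6100.00 = 52.13 mm; Ȳ = 457500.00/6100.00 = 75.00 mm.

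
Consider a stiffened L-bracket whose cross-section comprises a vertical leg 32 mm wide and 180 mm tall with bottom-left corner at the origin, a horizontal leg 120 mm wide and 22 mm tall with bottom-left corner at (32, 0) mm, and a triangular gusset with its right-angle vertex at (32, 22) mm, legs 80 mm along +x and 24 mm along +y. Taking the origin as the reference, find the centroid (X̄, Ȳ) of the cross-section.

vertical leg: A = 32 × 180 = 5760.00, centroid at (16.00, 90.00).
horizontal leg: A = 120 × 22 = 2640.00, centroid at (92.00, 11.00).
gusset: A = ½·80·24 = 960.00, centroid at (58.67, 30.00).
ΣA = 9360.00 mm², ΣAX̄ = 391360.00 mm³, ΣAȲ = 576240.00 mm³.
X̄ = 391360.00/9360.00 = 41.81 mm; Ȳ = 576240.00/9360.00 = 61.56 mm.

X̄ = 41.81 mm, Ȳ = 61.56 mm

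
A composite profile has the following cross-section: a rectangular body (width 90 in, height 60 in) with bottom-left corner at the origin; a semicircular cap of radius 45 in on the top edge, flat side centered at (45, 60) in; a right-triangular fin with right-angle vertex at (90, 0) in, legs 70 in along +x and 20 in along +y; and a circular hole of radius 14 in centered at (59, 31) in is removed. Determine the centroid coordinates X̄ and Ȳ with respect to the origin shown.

X̄ = 49.53 in, Ȳ = 46.07 in

rectangular body: A = 90 × 60 = 5400.00, centroid at (45.00, 30.00).
semicircular top: A = ½π·45² = 3180.86, centroid at (45.00, 79.10).
triangular fin: A = ½·70·20 = 700.00, centroid at (113.33, 6.67).
hole: A = −π·14² = -615.75, centroid at (59.00, 31.00).
ΣA = 8665.11 in², ΣAX̄ = 429142.77 in³, ΣAȲ = 399180.10 in³.
X̄ = 429142.77/8665.11 = 49.53 in; Ȳ = 399180.10/8665.11 = 46.07 in.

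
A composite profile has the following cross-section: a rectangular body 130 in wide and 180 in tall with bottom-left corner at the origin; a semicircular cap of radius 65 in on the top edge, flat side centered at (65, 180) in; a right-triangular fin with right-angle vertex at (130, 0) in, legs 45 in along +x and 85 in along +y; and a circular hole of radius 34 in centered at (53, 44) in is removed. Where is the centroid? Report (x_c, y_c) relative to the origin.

x_c = 71.94 in, y_c = 119.29 in

rectangular body: A = 130 × 180 = 23400.00, centroid at (65.00, 90.00).
semicircular top: A = ½π·65² = 6636.61, centroid at (65.00, 207.59).
triangular fin: A = ½·45·85 = 1912.50, centroid at (145.00, 28.33).
hole: A = −π·34² = -3631.68, centroid at (53.00, 44.00).
ΣA = 28317.43 in², ΣAx_c = 2037213.34 in³, ΣAy_c = 3378067.47 in³.
x_c = 2037213.34/28317.43 = 71.94 in; y_c = 3378067.47/28317.43 = 119.29 in.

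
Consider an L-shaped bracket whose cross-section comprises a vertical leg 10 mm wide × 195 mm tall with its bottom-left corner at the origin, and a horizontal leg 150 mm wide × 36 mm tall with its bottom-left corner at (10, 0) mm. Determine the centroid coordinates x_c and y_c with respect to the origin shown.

x_c = 63.78 mm, y_c = 39.09 mm

vertical leg: A = 10 × 195 = 1950.00, centroid at (5.00, 97.50).
horizontal leg: A = 150 × 36 = 5400.00, centroid at (85.00, 18.00).
ΣA = 7350.00 mm²
ΣAx_c = (1950.00)(5.00) + (5400.00)(85.00) = 468750.00 mm³
ΣAy_c = (1950.00)(97.50) + (5400.00)(18.00) = 287325.00 mm³
x_c = 468750.00 / 7350.00 = 63.78 mm
y_c = 287325.00 / 7350.00 = 39.09 mm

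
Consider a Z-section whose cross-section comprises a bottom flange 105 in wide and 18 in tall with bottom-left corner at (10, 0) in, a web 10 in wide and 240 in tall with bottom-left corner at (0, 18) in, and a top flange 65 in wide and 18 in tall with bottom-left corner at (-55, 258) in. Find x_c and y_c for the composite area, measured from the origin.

Part | A | x̄ᵢ | ȳᵢ | A·x̄ᵢ | A·ȳᵢ
bottom flange | 1890.00 | 62.50 | 9.00 | 118125.00 | 17010.00
web | 2400.00 | 5.00 | 138.00 | 12000.00 | 331200.00
top flange | 1170.00 | -22.50 | 267.00 | -26325.00 | 312390.00
Σ | 5460.00 |  |  | 103800.00 | 660600.00
x_c = 103800.00 / 5460.00 = 19.01 in
y_c = 660600.00 / 5460.00 = 120.99 in

x_c = 19.01 in, y_c = 120.99 in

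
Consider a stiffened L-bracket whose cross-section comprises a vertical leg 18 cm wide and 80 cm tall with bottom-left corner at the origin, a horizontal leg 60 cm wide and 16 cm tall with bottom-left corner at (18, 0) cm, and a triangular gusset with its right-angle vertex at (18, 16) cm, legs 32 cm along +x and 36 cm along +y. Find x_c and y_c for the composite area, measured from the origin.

x_c = 25.39 cm, y_c = 27.35 cm

Part | A | x̄ᵢ | ȳᵢ | A·x̄ᵢ | A·ȳᵢ
vertical leg | 1440.00 | 9.00 | 40.00 | 12960.00 | 57600.00
horizontal leg | 960.00 | 48.00 | 8.00 | 46080.00 | 7680.00
gusset | 576.00 | 28.67 | 28.00 | 16512.00 | 16128.00
Σ | 2976.00 |  |  | 75552.00 | 81408.00
x_c = 75552.00 / 2976.00 = 25.39 cm
y_c = 81408.00 / 2976.00 = 27.35 cm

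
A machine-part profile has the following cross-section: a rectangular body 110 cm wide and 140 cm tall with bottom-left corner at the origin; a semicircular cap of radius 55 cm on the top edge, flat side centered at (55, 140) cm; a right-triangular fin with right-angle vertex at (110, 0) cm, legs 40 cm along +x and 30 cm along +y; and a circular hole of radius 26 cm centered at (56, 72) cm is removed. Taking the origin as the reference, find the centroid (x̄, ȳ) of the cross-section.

Part | A | x̄ᵢ | ȳᵢ | A·x̄ᵢ | A·ȳᵢ
rectangular body | 15400.00 | 55.00 | 70.00 | 847000.00 | 1078000.00
semicircular top | 4751.66 | 55.00 | 163.34 | 261341.24 | 776148.91
triangular fin | 600.00 | 123.33 | 10.00 | 74000.00 | 6000.00
hole | -2123.72 | 56.00 | 72.00 | -118928.13 | -152907.60
Σ | 18627.94 |  |  | 1063413.11 | 1707241.31
x̄ = 1063413.11 / 18627.94 = 57.09 cm
ȳ = 1707241.31 / 18627.94 = 91.65 cm

x̄ = 57.09 cm, ȳ = 91.65 cm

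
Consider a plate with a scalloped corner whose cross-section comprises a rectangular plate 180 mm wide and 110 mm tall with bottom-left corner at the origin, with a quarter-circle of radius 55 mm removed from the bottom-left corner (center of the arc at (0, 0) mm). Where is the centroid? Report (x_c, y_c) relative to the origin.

x_c = 99.09 mm, y_c = 59.32 mm

plate: A = 180 × 110 = 19800.00, centroid at (90.00, 55.00).
removed quarter-circle: A = −¼π·55² = -2375.83, centroid at (23.34, 23.34).
ΣA = 17424.17 mm²
ΣAx_c = (19800.00)(90.00) + (-2375.83)(23.34) = 1726541.67 mm³
ΣAy_c = (19800.00)(55.00) + (-2375.83)(23.34) = 1033541.67 mm³
x_c = 1726541.67 / 17424.17 = 99.09 mm
y_c = 1033541.67 / 17424.17 = 59.32 mm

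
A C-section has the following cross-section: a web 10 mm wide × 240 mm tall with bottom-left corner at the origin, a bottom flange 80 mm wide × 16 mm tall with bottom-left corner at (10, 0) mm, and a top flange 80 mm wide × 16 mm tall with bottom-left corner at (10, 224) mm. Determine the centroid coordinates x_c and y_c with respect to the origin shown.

Part | A | x̄ᵢ | ȳᵢ | A·x̄ᵢ | A·ȳᵢ
web | 2400.00 | 5.00 | 120.00 | 12000.00 | 288000.00
bottom flange | 1280.00 | 50.00 | 8.00 | 64000.00 | 10240.00
top flange | 1280.00 | 50.00 | 232.00 | 64000.00 | 296960.00
Σ | 4960.00 |  |  | 140000.00 | 595200.00
x_c = 140000.00 / 4960.00 = 28.23 mm
y_c = 595200.00 / 4960.00 = 120.00 mm

x_c = 28.23 mm, y_c = 120.00 mm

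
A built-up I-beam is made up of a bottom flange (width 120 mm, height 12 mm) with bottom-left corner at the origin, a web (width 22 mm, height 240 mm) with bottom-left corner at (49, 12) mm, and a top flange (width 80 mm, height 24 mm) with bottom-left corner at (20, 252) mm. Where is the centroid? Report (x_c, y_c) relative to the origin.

x_c = 60.00 mm, y_c = 140.33 mm

Part | A | x̄ᵢ | ȳᵢ | A·x̄ᵢ | A·ȳᵢ
bottom flange | 1440.00 | 60.00 | 6.00 | 86400.00 | 8640.00
web | 5280.00 | 60.00 | 132.00 | 316800.00 | 696960.00
top flange | 1920.00 | 60.00 | 264.00 | 115200.00 | 506880.00
Σ | 8640.00 |  |  | 518400.00 | 1212480.00
x_c = 518400.00 / 8640.00 = 60.00 mm
y_c = 1212480.00 / 8640.00 = 140.33 mm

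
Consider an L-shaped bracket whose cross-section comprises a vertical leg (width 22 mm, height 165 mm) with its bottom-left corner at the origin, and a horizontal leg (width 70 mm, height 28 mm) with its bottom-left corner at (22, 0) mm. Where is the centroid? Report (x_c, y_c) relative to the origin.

x_c = 27.13 mm, y_c = 58.48 mm

Part | A | x̄ᵢ | ȳᵢ | A·x̄ᵢ | A·ȳᵢ
vertical leg | 3630.00 | 11.00 | 82.50 | 39930.00 | 299475.00
horizontal leg | 1960.00 | 57.00 | 14.00 | 111720.00 | 27440.00
Σ | 5590.00 |  |  | 151650.00 | 326915.00
x_c = 151650.00 / 5590.00 = 27.13 mm
y_c = 326915.00 / 5590.00 = 58.48 mm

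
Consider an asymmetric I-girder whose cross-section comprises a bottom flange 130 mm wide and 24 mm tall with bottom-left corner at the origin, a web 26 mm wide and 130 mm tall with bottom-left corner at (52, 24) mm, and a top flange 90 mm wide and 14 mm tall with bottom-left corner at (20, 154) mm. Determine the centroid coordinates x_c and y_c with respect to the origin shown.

bottom flange: A = 130 × 24 = 3120.00, centroid at (65.00, 12.00).
web: A = 26 × 130 = 3380.00, centroid at (65.00, 89.00).
top flange: A = 90 × 14 = 1260.00, centroid at (65.00, 161.00).
ΣA = 7760.00 mm²
ΣAx_c = (3120.00)(65.00) + (3380.00)(65.00) + (1260.00)(65.00) = 504400.00 mm³
ΣAy_c = (3120.00)(12.00) + (3380.00)(89.00) + (1260.00)(161.00) = 541120.00 mm³
x_c = 504400.00 / 7760.00 = 65.00 mm
y_c = 541120.00 / 7760.00 = 69.73 mm

x_c = 65.00 mm, y_c = 69.73 mm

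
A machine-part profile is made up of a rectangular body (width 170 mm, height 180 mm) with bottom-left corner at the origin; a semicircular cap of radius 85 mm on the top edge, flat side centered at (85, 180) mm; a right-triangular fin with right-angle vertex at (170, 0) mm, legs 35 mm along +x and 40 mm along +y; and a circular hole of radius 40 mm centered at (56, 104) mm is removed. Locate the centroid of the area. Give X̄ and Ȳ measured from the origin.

X̄ = 90.67 mm, Ȳ = 124.73 mm

rectangular body: A = 170 × 180 = 30600.00, centroid at (85.00, 90.00).
semicircular top: A = ½π·85² = 11349.00, centroid at (85.00, 216.08).
triangular fin: A = ½·35·40 = 700.00, centroid at (181.67, 13.33).
hole: A = −π·40² = -5026.55, centroid at (56.00, 104.00).
ΣA = 37622.46 mm², ΣAX̄ = 3411345.26 mm³, ΣAȲ = 4692809.61 mm³.
X̄ = 3411345.26/37622.46 = 90.67 mm; Ȳ = 4692809.61/37622.46 = 124.73 mm.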